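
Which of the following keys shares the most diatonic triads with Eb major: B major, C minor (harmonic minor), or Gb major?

Triads of Eb major: Eb (I), Fm (ii), Gm (iii), Ab (IV), Bb (V), Cm (vi), Ddim (vii°).
B major shares 0: none.
C minor (harmonic minor) shares 4: Fm, Ab, Cm, Ddim.
Gb major shares 0: none.
The most common triads (4) are shared with C minor.

C minor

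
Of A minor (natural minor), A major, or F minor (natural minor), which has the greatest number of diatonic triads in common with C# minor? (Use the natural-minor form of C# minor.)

A major

Triads of C# minor (natural minor): C# minor (i), D# diminished (ii°), E major (III), F# minor (iv), G# minor (v), A major (VI), B major (VII).
A minor (natural minor) shares 0: none.
A major shares 4: C#m, E, F#m, A.
F minor (natural minor) shares 0: none.
The most common triads (4) are shared with A major.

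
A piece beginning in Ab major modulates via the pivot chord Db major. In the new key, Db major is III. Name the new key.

Bb minor

The numeral III denotes a major triad on scale degree 3. With Db on degree 3, the tonic of the new key is Bb.
Degree 3 carries a major triad in natural-minor keys, so the destination is Bb minor.
Check: the diatonic triads of Bb minor (natural minor) are Bbm (i), Cdim (ii°), Db (III), Ebm (iv), Fm (v), Gb (VI), Ab (VII) — Db major is indeed III.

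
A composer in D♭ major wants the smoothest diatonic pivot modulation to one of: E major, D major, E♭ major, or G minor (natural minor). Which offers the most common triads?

Triads of D♭ major: D♭ major (I), E♭ minor (ii), F minor (iii), G♭ major (IV), A♭ major (V), B♭ minor (vi), C diminished (vii°).
E major shares 0: none.
D major shares 0: none.
E♭ major shares 2: Fm, A♭.
G minor (natural minor) shares 0: none.
The most common triads (2) are shared with E♭ major.

E♭ major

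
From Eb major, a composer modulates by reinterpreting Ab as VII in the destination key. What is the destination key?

The numeral VII denotes a major triad on scale degree 7. With Ab on degree 7, the tonic of the new key is Bb.
Degree 7 carries a major triad in natural-minor keys, so the destination is Bb minor.
Check: the diatonic triads of Bb minor (natural minor) are Bbm (i), Cdim (ii°), Db (III), Ebm (iv), Fm (v), Gb (VI), Ab (VII) — Ab is indeed VII.

Bb minor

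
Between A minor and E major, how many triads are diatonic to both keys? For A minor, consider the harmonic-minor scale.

Diatonic triads of A minor (harmonic minor): Am (i), Bdim (ii°), Caug (III+), Dm (iv), E (V), F (VI), G#dim (vii°).
Diatonic triads of E major: E (I), F#m (ii), G#m (iii), A (IV), B (V), C#m (vi), D#dim (vii°).
Matching root and quality in both lists: E.
That gives 1 common triad.

1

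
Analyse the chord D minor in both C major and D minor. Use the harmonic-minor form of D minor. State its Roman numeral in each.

The scale of C major is C D E F G A B; D is degree 2, and the triad built there (D-F-A) is minor, so it is ii.
The scale of D minor (harmonic minor) is D E F G A B♭ C♯; D is degree 1, and the triad built there (D-F-A) is minor, so it is i.

ii in C major; i in D minor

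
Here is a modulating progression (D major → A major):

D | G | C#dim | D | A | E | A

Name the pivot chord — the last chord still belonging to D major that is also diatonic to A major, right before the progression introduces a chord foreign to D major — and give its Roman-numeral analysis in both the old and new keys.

Chords diatonic to D major: D, Em, F#m, G, A, Bm, C#dim.
Reading the progression, the first chord not in that set is E, so the modulation leaves D major there.
The chord immediately before E is A, which is diatonic to both keys: V in D major and I in A major.

A — V in D major, I in A major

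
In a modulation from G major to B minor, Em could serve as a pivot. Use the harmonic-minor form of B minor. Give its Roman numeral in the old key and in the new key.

vi in G major; iv in B minor

The scale of G major is G A B C D E F#; E is degree 6, and the triad built there (E-G-B) is minor, so it is vi.
The scale of B minor (harmonic minor) is B C# D E F# G A#; E is degree 4, and the triad built there (E-G-B) is minor, so it is iv.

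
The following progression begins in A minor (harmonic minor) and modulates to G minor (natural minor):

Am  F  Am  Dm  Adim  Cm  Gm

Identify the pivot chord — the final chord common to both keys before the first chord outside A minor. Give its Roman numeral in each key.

Dm — iv in A minor, v in G minor

Chords diatonic to A minor: Am, Bdim, Caug, Dm, E, F, G#dim.
Reading the progression, the first chord not in that set is Adim, so the modulation leaves A minor there.
The chord immediately before Adim is Dm, which is diatonic to both keys: iv in A minor and v in G minor.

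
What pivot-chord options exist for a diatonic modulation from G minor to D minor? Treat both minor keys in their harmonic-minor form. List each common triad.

Gm

Triads in G minor (harmonic minor): Gm (i), Adim (ii°), Bbaug (III+), Cm (iv), D (V), Eb (VI), F#dim (vii°).
Triads in D minor (harmonic minor): Dm (i), Edim (ii°), Faug (III+), Gm (iv), A (V), Bb (VI), C#dim (vii°).
Shared triads with their functions: Gm (i in G minor, iv in D minor).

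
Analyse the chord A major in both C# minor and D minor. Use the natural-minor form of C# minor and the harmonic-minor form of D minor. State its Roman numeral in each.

The scale of C# minor (natural minor) is C# D# E F# G# A B; A is degree 6, and the triad built there (A-C#-E) is major, so it is VI.
The scale of D minor (harmonic minor) is D E F G A Bb C#; A is degree 5, and the triad built there (A-C#-E) is major, so it is V.

VI in C# minor; V in D minor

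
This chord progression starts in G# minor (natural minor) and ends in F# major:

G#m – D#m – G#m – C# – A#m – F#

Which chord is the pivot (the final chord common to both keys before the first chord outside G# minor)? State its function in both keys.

G#m — i in G# minor, ii in F# major

Chords diatonic to G# minor: G#m, A#dim, B, C#m, D#m, E, F#.
Reading the progression, the first chord not in that set is C#, so the modulation leaves G# minor there.
The chord immediately before C# is G#m, which is diatonic to both keys: i in G# minor and ii in F# major.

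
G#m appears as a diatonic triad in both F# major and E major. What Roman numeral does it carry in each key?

The scale of F# major is F# G# A# B C# D# E#; G# is degree 2, and the triad built there (G#-B-D#) is minor, so it is ii.
The scale of E major is E F# G# A B C# D#; G# is degree 3, and the triad built there (G#-B-D#) is minor, so it is iii.

ii in F# major; iii in E major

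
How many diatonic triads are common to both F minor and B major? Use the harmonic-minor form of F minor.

0

Diatonic triads of F minor (harmonic minor): Fm (i), Gdim (ii°), Abaug (III+), Bbm (iv), C (V), Db (VI), Edim (vii°).
Diatonic triads of B major: B (I), C#m (ii), D#m (iii), E (IV), F# (V), G#m (vi), A#dim (vii°).
No triad has the same root and quality in both keys.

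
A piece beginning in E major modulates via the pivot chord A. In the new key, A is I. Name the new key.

The numeral I denotes a major triad on scale degree 1. With A on degree 1, the tonic of the new key is A.
Degree 1 carries a major triad in major keys, so the destination is A major.
Check: the diatonic triads of A major are A (I), Bm (ii), C#m (iii), D (IV), E (V), F#m (vi), G#dim (vii°) — A is indeed I.

A major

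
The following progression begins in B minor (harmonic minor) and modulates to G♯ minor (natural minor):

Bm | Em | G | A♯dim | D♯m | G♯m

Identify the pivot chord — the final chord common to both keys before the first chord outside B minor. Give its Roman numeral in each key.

Chords diatonic to B minor: Bm, C♯dim, Daug, Em, F♯, G, A♯dim.
Reading the progression, the first chord not in that set is D♯m, so the modulation leaves B minor there.
The chord immediately before D♯m is A♯dim, which is diatonic to both keys: vii° in B minor and ii° in G♯ minor.

A♯dim — vii° in B minor, ii° in G♯ minor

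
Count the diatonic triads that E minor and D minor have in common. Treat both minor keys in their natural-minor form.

Diatonic triads of E minor (natural minor): E minor (i), F# diminished (ii°), G major (III), A minor (iv), B minor (v), C major (VI), D major (VII).
Diatonic triads of D minor (natural minor): D minor (i), E diminished (ii°), F major (III), G minor (iv), A minor (v), Bb major (VI), C major (VII).
Matching root and quality in both lists: A minor, C major.
That gives 2 common triads.

2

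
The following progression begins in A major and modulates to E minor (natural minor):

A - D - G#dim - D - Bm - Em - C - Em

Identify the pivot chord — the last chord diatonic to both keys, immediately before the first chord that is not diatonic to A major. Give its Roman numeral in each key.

Chords diatonic to A major: A, Bm, C#m, D, E, F#m, G#dim.
Reading the progression, the first chord not in that set is Em, so the modulation leaves A major there.
The chord immediately before Em is Bm, which is diatonic to both keys: ii in A major and v in E minor.

Bm — ii in A major, v in E minor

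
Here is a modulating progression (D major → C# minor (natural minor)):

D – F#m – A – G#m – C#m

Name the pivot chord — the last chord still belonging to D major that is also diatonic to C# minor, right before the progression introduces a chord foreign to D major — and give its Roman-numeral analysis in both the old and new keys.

Chords diatonic to D major: D, Em, F#m, G, A, Bm, C#dim.
Reading the progression, the first chord not in that set is G#m, so the modulation leaves D major there.
The chord immediately before G#m is A, which is diatonic to both keys: V in D major and VI in C# minor.

A — V in D major, VI in C# minor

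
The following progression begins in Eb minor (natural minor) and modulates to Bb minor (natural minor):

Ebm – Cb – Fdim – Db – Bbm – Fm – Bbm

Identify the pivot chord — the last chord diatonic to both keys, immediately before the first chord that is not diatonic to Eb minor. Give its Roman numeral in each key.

Chords diatonic to Eb minor: Ebm, Fdim, Gb, Abm, Bbm, Cb, Db.
Reading the progression, the first chord not in that set is Fm, so the modulation leaves Eb minor there.
The chord immediately before Fm is Bbm, which is diatonic to both keys: v in Eb minor and i in Bb minor.

Bbm — v in Eb minor, i in Bb minor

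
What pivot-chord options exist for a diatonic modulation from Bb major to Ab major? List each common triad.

Cm, Eb

Triads in Bb major: Bb (I), Cm (ii), Dm (iii), Eb (IV), F (V), Gm (vi), Adim (vii°).
Triads in Ab major: Ab (I), Bbm (ii), Cm (iii), Db (IV), Eb (V), Fm (vi), Gdim (vii°).
Shared triads with their functions: Cm (ii in Bb major, iii in Ab major); Eb (IV in Bb major, V in Ab major).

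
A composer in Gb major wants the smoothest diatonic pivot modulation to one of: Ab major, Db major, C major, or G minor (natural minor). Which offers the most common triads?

Triads of Gb major: Gb (I), Abm (ii), Bbm (iii), Cb (IV), Db (V), Ebm (vi), Fdim (vii°).
Ab major shares 2: Bbm, Db.
Db major shares 4: Gb, Bbm, Db, Ebm.
C major shares 0: none.
G minor (natural minor) shares 0: none.
The most common triads (4) are shared with Db major.

Db major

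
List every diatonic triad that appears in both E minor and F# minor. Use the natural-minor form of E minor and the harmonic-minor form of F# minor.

Bm, D

Triads in E minor (natural minor): Em (i), F#dim (ii°), G (III), Am (iv), Bm (v), C (VI), D (VII).
Triads in F# minor (harmonic minor): F#m (i), G#dim (ii°), Aaug (III+), Bm (iv), C# (V), D (VI), E#dim (vii°).
Shared triads with their functions: Bm (v in E minor, iv in F# minor); D (VII in E minor, VI in F# minor).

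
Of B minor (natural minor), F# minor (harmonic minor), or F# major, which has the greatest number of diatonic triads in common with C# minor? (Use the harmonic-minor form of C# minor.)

Triads of C# minor (harmonic minor): C#m (i), D#dim (ii°), Eaug (III+), F#m (iv), G# (V), A (VI), B#dim (vii°).
B minor (natural minor) shares 2: F#m, A.
F# minor (harmonic minor) shares 1: F#m.
F# major shares 0: none.
The most common triads (2) are shared with B minor.

B minor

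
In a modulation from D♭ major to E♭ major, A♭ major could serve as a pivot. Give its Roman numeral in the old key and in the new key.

The scale of D♭ major is D♭ E♭ F G♭ A♭ B♭ C; A♭ is degree 5, and the triad built there (A♭-C-E♭) is major, so it is V.
The scale of E♭ major is E♭ F G A♭ B♭ C D; A♭ is degree 4, and the triad built there (A♭-C-E♭) is major, so it is IV.

V in D♭ major; IV in E♭ major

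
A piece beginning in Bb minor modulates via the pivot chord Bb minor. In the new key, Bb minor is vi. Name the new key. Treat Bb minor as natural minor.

The numeral vi denotes a minor triad on scale degree 6. With Bb on degree 6, the tonic of the new key is Db.
Degree 6 carries a minor triad in major keys, so the destination is Db major.
Check: the diatonic triads of Db major are Db (I), Ebm (ii), Fm (iii), Gb (IV), Ab (V), Bbm (vi), Cdim (vii°) — Bb minor is indeed vi.

Db major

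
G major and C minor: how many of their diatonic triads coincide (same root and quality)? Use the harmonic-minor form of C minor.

Diatonic triads of G major: G major (I), A minor (ii), B minor (iii), C major (IV), D major (V), E minor (vi), F♯ diminished (vii°).
Diatonic triads of C minor (harmonic minor): C minor (i), D diminished (ii°), E♭ augmented (III+), F minor (iv), G major (V), A♭ major (VI), B diminished (vii°).
Matching root and quality in both lists: G major.
That gives 1 common triad.

1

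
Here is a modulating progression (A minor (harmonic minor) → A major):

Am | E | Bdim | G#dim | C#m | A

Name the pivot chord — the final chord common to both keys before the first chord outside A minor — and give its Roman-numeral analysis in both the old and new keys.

Chords diatonic to A minor: Am, Bdim, Caug, Dm, E, F, G#dim.
Reading the progression, the first chord not in that set is C#m, so the modulation leaves A minor there.
The chord immediately before C#m is G#dim, which is diatonic to both keys: vii° in A minor and vii° in A major.

G#dim — vii° in A minor, vii° in A major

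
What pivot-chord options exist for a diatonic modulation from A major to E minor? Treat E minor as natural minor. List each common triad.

Triads in A major: A (I), Bm (ii), C♯m (iii), D (IV), E (V), F♯m (vi), G♯dim (vii°).
Triads in E minor (natural minor): Em (i), F♯dim (ii°), G (III), Am (iv), Bm (v), C (VI), D (VII).
Shared triads with their functions: Bm (ii in A major, v in E minor); D (IV in A major, VII in E minor).

Bm, D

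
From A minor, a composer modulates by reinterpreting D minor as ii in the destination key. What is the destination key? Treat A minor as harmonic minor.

The numeral ii denotes a minor triad on scale degree 2. With D on degree 2, the tonic of the new key is C.
Degree 2 carries a minor triad in major keys, so the destination is C major.
Check: the diatonic triads of C major are C (I), Dm (ii), Em (iii), F (IV), G (V), Am (vi), Bdim (vii°) — D minor is indeed ii.

C major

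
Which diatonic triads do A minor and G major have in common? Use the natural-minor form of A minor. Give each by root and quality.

Am, C, Em, G

Triads in A minor (natural minor): Am (i), Bdim (ii°), C (III), Dm (iv), Em (v), F (VI), G (VII).
Triads in G major: G (I), Am (ii), Bm (iii), C (IV), D (V), Em (vi), F#dim (vii°).
Shared triads with their functions: Am (i in A minor, ii in G major); C (III in A minor, IV in G major); Em (v in A minor, vi in G major); G (VII in A minor, I in G major).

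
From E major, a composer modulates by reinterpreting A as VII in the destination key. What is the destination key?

B minor

The numeral VII denotes a major triad on scale degree 7. With A on degree 7, the tonic of the new key is B.
Degree 7 carries a major triad in natural-minor keys, so the destination is B minor.
Check: the diatonic triads of B minor (natural minor) are Bm (i), C#dim (ii°), D (III), Em (iv), F#m (v), G (VI), A (VII) — A is indeed VII.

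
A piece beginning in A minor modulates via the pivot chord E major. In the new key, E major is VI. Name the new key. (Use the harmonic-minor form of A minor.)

G# minor

The numeral VI denotes a major triad on scale degree 6. With E on degree 6, the tonic of the new key is G#.
Degree 6 carries a major triad in minor keys, so the destination is G# minor.
Check: the diatonic triads of G# minor (natural minor) are G#m (i), A#dim (ii°), B (III), C#m (iv), D#m (v), E (VI), F# (VII) — E major is indeed VI.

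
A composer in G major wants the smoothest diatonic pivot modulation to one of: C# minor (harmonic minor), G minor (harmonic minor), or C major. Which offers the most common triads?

C major

Triads of G major: G (I), Am (ii), Bm (iii), C (IV), D (V), Em (vi), F#dim (vii°).
C# minor (harmonic minor) shares 0: none.
G minor (harmonic minor) shares 2: D, F#dim.
C major shares 4: G, Am, C, Em.
The most common triads (4) are shared with C major.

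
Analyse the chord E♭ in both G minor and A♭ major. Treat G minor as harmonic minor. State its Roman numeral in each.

VI in G minor; V in A♭ major

The scale of G minor (harmonic minor) is G A B♭ C D E♭ F♯; E♭ is degree 6, and the triad built there (E♭-G-B♭) is major, so it is VI.
The scale of A♭ major is A♭ B♭ C D♭ E♭ F G; E♭ is degree 5, and the triad built there (E♭-G-B♭) is major, so it is V.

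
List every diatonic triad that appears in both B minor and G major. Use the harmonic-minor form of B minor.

Bm, Em, G

Triads in B minor (harmonic minor): Bm (i), C#dim (ii°), Daug (III+), Em (iv), F# (V), G (VI), A#dim (vii°).
Triads in G major: G (I), Am (ii), Bm (iii), C (IV), D (V), Em (vi), F#dim (vii°).
Shared triads with their functions: Bm (i in B minor, iii in G major); Em (iv in B minor, vi in G major); G (VI in B minor, I in G major).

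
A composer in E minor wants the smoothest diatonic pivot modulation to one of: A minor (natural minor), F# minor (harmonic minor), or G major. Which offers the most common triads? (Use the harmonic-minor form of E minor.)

G major

Triads of E minor (harmonic minor): Em (i), F#dim (ii°), Gaug (III+), Am (iv), B (V), C (VI), D#dim (vii°).
A minor (natural minor) shares 3: Em, Am, C.
F# minor (harmonic minor) shares 0: none.
G major shares 4: Em, F#dim, Am, C.
The most common triads (4) are shared with G major.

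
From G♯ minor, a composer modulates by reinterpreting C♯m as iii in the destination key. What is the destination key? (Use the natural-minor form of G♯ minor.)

The numeral iii denotes a minor triad on scale degree 3. With C♯ on degree 3, the tonic of the new key is A.
Degree 3 carries a minor triad in major keys, so the destination is A major.
Check: the diatonic triads of A major are A (I), Bm (ii), C♯m (iii), D (IV), E (V), F♯m (vi), G♯dim (vii°) — C♯m is indeed iii.

A major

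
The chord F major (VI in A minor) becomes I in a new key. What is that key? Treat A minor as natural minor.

The numeral I denotes a major triad on scale degree 1. With F on degree 1, the tonic of the new key is F.
Degree 1 carries a major triad in major keys, so the destination is F major.
Check: the diatonic triads of F major are F (I), Gm (ii), Am (iii), Bb (IV), C (V), Dm (vi), Edim (vii°) — F major is indeed I.

F major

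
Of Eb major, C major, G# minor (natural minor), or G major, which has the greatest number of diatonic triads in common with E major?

G# minor

Triads of E major: E major (I), F# minor (ii), G# minor (iii), A major (IV), B major (V), C# minor (vi), D# diminished (vii°).
Eb major shares 0: none.
C major shares 0: none.
G# minor (natural minor) shares 4: E, G#m, B, C#m.
G major shares 0: none.
The most common triads (4) are shared with G# minor.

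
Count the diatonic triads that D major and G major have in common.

Diatonic triads of D major: D (I), Em (ii), F#m (iii), G (IV), A (V), Bm (vi), C#dim (vii°).
Diatonic triads of G major: G (I), Am (ii), Bm (iii), C (IV), D (V), Em (vi), F#dim (vii°).
Matching root and quality in both lists: D, Em, G, Bm.
That gives 4 common triads.

4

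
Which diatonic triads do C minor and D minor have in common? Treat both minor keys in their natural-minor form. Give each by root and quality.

Gm, Bb

Triads in C minor (natural minor): C minor (i), D diminished (ii°), Eb major (III), F minor (iv), G minor (v), Ab major (VI), Bb major (VII).
Triads in D minor (natural minor): D minor (i), E diminished (ii°), F major (III), G minor (iv), A minor (v), Bb major (VI), C major (VII).
Shared triads with their functions: G minor (v in C minor, iv in D minor); Bb major (VII in C minor, VI in D minor).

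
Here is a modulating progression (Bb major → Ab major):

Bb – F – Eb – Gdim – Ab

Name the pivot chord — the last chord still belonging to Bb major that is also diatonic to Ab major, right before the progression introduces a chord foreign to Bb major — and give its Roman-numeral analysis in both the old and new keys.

Chords diatonic to Bb major: Bb, Cm, Dm, Eb, F, Gm, Adim.
Reading the progression, the first chord not in that set is Gdim, so the modulation leaves Bb major there.
The chord immediately before Gdim is Eb, which is diatonic to both keys: IV in Bb major and V in Ab major.

Eb — IV in Bb major, V in Ab major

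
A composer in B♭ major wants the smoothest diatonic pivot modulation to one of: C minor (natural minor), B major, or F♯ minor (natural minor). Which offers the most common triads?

Triads of B♭ major: B♭ (I), Cm (ii), Dm (iii), E♭ (IV), F (V), Gm (vi), Adim (vii°).
C minor (natural minor) shares 4: B♭, Cm, E♭, Gm.
B major shares 0: none.
F♯ minor (natural minor) shares 0: none.
The most common triads (4) are shared with C minor.

C minor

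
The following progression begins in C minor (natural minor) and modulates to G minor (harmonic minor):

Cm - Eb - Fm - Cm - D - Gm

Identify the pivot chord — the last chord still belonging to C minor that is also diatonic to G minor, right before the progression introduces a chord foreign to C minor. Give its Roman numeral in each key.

Cm — i in C minor, iv in G minor

Chords diatonic to C minor: Cm, Ddim, Eb, Fm, Gm, Ab, Bb.
Reading the progression, the first chord not in that set is D, so the modulation leaves C minor there.
The chord immediately before D is Cm, which is diatonic to both keys: i in C minor and iv in G minor.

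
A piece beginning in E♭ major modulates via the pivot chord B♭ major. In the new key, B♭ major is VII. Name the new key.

C minor

The numeral VII denotes a major triad on scale degree 7. With B♭ on degree 7, the tonic of the new key is C.
Degree 7 carries a major triad in natural-minor keys, so the destination is C minor.
Check: the diatonic triads of C minor (natural minor) are Cm (i), Ddim (ii°), E♭ (III), Fm (iv), Gm (v), A♭ (VI), B♭ (VII) — B♭ major is indeed VII.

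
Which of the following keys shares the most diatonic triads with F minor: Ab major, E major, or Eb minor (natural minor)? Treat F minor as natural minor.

Triads of F minor (natural minor): F minor (i), G diminished (ii°), Ab major (III), Bb minor (iv), C minor (v), Db major (VI), Eb major (VII).
Ab major shares 7: Fm, Gdim, Ab, Bbm, Cm, Db, Eb.
E major shares 0: none.
Eb minor (natural minor) shares 2: Bbm, Db.
The most common triads (7) are shared with Ab major.

Ab major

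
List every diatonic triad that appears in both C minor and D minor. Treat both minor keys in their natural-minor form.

Triads in C minor (natural minor): C minor (i), D diminished (ii°), E♭ major (III), F minor (iv), G minor (v), A♭ major (VI), B♭ major (VII).
Triads in D minor (natural minor): D minor (i), E diminished (ii°), F major (III), G minor (iv), A minor (v), B♭ major (VI), C major (VII).
Shared triads with their functions: G minor (v in C minor, iv in D minor); B♭ major (VII in C minor, VI in D minor).

Gm, B♭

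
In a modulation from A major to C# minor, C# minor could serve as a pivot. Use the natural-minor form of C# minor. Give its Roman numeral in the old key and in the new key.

The scale of A major is A B C# D E F# G#; C# is degree 3, and the triad built there (C#-E-G#) is minor, so it is iii.
The scale of C# minor (natural minor) is C# D# E F# G# A B; C# is degree 1, and the triad built there (C#-E-G#) is minor, so it is i.

iii in A major; i in C# minor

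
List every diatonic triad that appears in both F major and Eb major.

Triads in F major: F major (I), G minor (ii), A minor (iii), Bb major (IV), C major (V), D minor (vi), E diminished (vii°).
Triads in Eb major: Eb major (I), F minor (ii), G minor (iii), Ab major (IV), Bb major (V), C minor (vi), D diminished (vii°).
Shared triads with their functions: G minor (ii in F major, iii in Eb major); Bb major (IV in F major, V in Eb major).

Gm, Bb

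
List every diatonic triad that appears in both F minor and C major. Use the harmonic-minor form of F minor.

C

Triads in F minor (harmonic minor): Fm (i), Gdim (ii°), A♭aug (III+), B♭m (iv), C (V), D♭ (VI), Edim (vii°).
Triads in C major: C (I), Dm (ii), Em (iii), F (IV), G (V), Am (vi), Bdim (vii°).
Shared triads with their functions: C (V in F minor, I in C major).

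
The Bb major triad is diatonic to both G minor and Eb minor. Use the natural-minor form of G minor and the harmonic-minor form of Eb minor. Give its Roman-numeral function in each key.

The scale of G minor (natural minor) is G A Bb C D Eb F; Bb is degree 3, and the triad built there (Bb-D-F) is major, so it is III.
The scale of Eb minor (harmonic minor) is Eb F Gb Ab Bb Cb D; Bb is degree 5, and the triad built there (Bb-D-F) is major, so it is V.

III in G minor; V in Eb minor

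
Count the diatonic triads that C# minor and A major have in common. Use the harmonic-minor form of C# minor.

Diatonic triads of C# minor (harmonic minor): C#m (i), D#dim (ii°), Eaug (III+), F#m (iv), G# (V), A (VI), B#dim (vii°).
Diatonic triads of A major: A (I), Bm (ii), C#m (iii), D (IV), E (V), F#m (vi), G#dim (vii°).
Matching root and quality in both lists: C#m, F#m, A.
That gives 3 common triads.

3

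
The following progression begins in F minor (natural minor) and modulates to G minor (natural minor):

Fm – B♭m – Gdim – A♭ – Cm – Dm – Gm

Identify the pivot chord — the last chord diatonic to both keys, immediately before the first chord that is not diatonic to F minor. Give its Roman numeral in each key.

Cm — v in F minor, iv in G minor

Chords diatonic to F minor: Fm, Gdim, A♭, B♭m, Cm, D♭, E♭.
Reading the progression, the first chord not in that set is Dm, so the modulation leaves F minor there.
The chord immediately before Dm is Cm, which is diatonic to both keys: v in F minor and iv in G minor.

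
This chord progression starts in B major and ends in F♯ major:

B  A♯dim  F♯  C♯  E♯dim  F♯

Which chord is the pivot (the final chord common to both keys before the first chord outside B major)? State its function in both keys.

Chords diatonic to B major: B, C♯m, D♯m, E, F♯, G♯m, A♯dim.
Reading the progression, the first chord not in that set is C♯, so the modulation leaves B major there.
The chord immediately before C♯ is F♯, which is diatonic to both keys: V in B major and I in F♯ major.

F♯ — V in B major, I in F♯ major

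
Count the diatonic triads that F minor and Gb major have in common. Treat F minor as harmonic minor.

2

Diatonic triads of F minor (harmonic minor): F minor (i), G diminished (ii°), Ab augmented (III+), Bb minor (iv), C major (V), Db major (VI), E diminished (vii°).
Diatonic triads of Gb major: Gb major (I), Ab minor (ii), Bb minor (iii), Cb major (IV), Db major (V), Eb minor (vi), F diminished (vii°).
Matching root and quality in both lists: Bb minor, Db major.
That gives 2 common triads.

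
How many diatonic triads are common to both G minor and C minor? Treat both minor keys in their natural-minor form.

4

Diatonic triads of G minor (natural minor): Gm (i), Adim (ii°), Bb (III), Cm (iv), Dm (v), Eb (VI), F (VII).
Diatonic triads of C minor (natural minor): Cm (i), Ddim (ii°), Eb (III), Fm (iv), Gm (v), Ab (VI), Bb (VII).
Matching root and quality in both lists: Gm, Bb, Cm, Eb.
That gives 4 common triads.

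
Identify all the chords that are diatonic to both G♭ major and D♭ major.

G♭, B♭m, D♭, E♭m

Triads in G♭ major: G♭ (I), A♭m (ii), B♭m (iii), C♭ (IV), D♭ (V), E♭m (vi), Fdim (vii°).
Triads in D♭ major: D♭ (I), E♭m (ii), Fm (iii), G♭ (IV), A♭ (V), B♭m (vi), Cdim (vii°).
Shared triads with their functions: G♭ (I in G♭ major, IV in D♭ major); B♭m (iii in G♭ major, vi in D♭ major); D♭ (V in G♭ major, I in D♭ major); E♭m (vi in G♭ major, ii in D♭ major).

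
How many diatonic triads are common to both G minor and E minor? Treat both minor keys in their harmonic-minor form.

1

Diatonic triads of G minor (harmonic minor): G minor (i), A diminished (ii°), B♭ augmented (III+), C minor (iv), D major (V), E♭ major (VI), F♯ diminished (vii°).
Diatonic triads of E minor (harmonic minor): E minor (i), F♯ diminished (ii°), G augmented (III+), A minor (iv), B major (V), C major (VI), D♯ diminished (vii°).
Matching root and quality in both lists: F♯ diminished.
That gives 1 common triad.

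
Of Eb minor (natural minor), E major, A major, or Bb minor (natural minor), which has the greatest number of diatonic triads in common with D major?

A major

Triads of D major: D (I), Em (ii), F#m (iii), G (IV), A (V), Bm (vi), C#dim (vii°).
Eb minor (natural minor) shares 0: none.
E major shares 2: F#m, A.
A major shares 4: D, F#m, A, Bm.
Bb minor (natural minor) shares 0: none.
The most common triads (4) are shared with A major.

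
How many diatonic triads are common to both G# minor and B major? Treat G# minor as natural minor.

Diatonic triads of G# minor (natural minor): G#m (i), A#dim (ii°), B (III), C#m (iv), D#m (v), E (VI), F# (VII).
Diatonic triads of B major: B (I), C#m (ii), D#m (iii), E (IV), F# (V), G#m (vi), A#dim (vii°).
Matching root and quality in both lists: G#m, A#dim, B, C#m, D#m, E, F#.
That gives 7 common triads.

7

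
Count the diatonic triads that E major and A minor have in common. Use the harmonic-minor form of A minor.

1

Diatonic triads of E major: E (I), F#m (ii), G#m (iii), A (IV), B (V), C#m (vi), D#dim (vii°).
Diatonic triads of A minor (harmonic minor): Am (i), Bdim (ii°), Caug (III+), Dm (iv), E (V), F (VI), G#dim (vii°).
Matching root and quality in both lists: E.
That gives 1 common triad.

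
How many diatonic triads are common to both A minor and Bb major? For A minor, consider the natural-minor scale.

2

Diatonic triads of A minor (natural minor): Am (i), Bdim (ii°), C (III), Dm (iv), Em (v), F (VI), G (VII).
Diatonic triads of Bb major: Bb (I), Cm (ii), Dm (iii), Eb (IV), F (V), Gm (vi), Adim (vii°).
Matching root and quality in both lists: Dm, F.
That gives 2 common triads.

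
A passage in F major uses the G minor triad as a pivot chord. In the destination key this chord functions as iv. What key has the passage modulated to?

The numeral iv denotes a minor triad on scale degree 4. With G on degree 4, the tonic of the new key is D.
Degree 4 carries a minor triad in minor keys, so the destination is D minor.
Check: the diatonic triads of D minor (natural minor) are Dm (i), Edim (ii°), F (III), Gm (iv), Am (v), B♭ (VI), C (VII) — G minor is indeed iv.

D minor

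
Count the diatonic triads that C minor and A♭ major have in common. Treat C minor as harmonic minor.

3

Diatonic triads of C minor (harmonic minor): C minor (i), D diminished (ii°), E♭ augmented (III+), F minor (iv), G major (V), A♭ major (VI), B diminished (vii°).
Diatonic triads of A♭ major: A♭ major (I), B♭ minor (ii), C minor (iii), D♭ major (IV), E♭ major (V), F minor (vi), G diminished (vii°).
Matching root and quality in both lists: C minor, F minor, A♭ major.
That gives 3 common triads.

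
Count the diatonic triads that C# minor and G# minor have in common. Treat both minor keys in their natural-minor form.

4

Diatonic triads of C# minor (natural minor): C#m (i), D#dim (ii°), E (III), F#m (iv), G#m (v), A (VI), B (VII).
Diatonic triads of G# minor (natural minor): G#m (i), A#dim (ii°), B (III), C#m (iv), D#m (v), E (VI), F# (VII).
Matching root and quality in both lists: C#m, E, G#m, B.
That gives 4 common triads.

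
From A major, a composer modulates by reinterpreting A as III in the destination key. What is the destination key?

F♯ minor

The numeral III denotes a major triad on scale degree 3. With A on degree 3, the tonic of the new key is F♯.
Degree 3 carries a major triad in natural-minor keys, so the destination is F♯ minor.
Check: the diatonic triads of F♯ minor (natural minor) are F♯m (i), G♯dim (ii°), A (III), Bm (iv), C♯m (v), D (VI), E (VII) — A is indeed III.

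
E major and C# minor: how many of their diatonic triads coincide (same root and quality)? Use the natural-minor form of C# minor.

7

Diatonic triads of E major: E (I), F#m (ii), G#m (iii), A (IV), B (V), C#m (vi), D#dim (vii°).
Diatonic triads of C# minor (natural minor): C#m (i), D#dim (ii°), E (III), F#m (iv), G#m (v), A (VI), B (VII).
Matching root and quality in both lists: E, F#m, G#m, A, B, C#m, D#dim.
That gives 7 common triads.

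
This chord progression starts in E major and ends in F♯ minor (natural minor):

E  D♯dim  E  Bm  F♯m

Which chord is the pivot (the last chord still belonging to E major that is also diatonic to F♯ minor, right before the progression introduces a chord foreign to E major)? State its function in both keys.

E — I in E major, VII in F♯ minor

Chords diatonic to E major: E, F♯m, G♯m, A, B, C♯m, D♯dim.
Reading the progression, the first chord not in that set is Bm, so the modulation leaves E major there.
The chord immediately before Bm is E, which is diatonic to both keys: I in E major and VII in F♯ minor.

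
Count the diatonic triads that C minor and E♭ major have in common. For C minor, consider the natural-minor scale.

7

Diatonic triads of C minor (natural minor): Cm (i), Ddim (ii°), E♭ (III), Fm (iv), Gm (v), A♭ (VI), B♭ (VII).
Diatonic triads of E♭ major: E♭ (I), Fm (ii), Gm (iii), A♭ (IV), B♭ (V), Cm (vi), Ddim (vii°).
Matching root and quality in both lists: Cm, Ddim, E♭, Fm, Gm, A♭, B♭.
That gives 7 common triads.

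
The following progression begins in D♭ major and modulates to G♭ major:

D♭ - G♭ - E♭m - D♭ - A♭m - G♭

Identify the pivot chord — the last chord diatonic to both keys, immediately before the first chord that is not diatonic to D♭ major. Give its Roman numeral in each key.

Chords diatonic to D♭ major: D♭, E♭m, Fm, G♭, A♭, B♭m, Cdim.
Reading the progression, the first chord not in that set is A♭m, so the modulation leaves D♭ major there.
The chord immediately before A♭m is D♭, which is diatonic to both keys: I in D♭ major and V in G♭ major.

D♭ — I in D♭ major, V in G♭ major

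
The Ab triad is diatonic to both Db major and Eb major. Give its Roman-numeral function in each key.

The scale of Db major is Db Eb F Gb Ab Bb C; Ab is degree 5, and the triad built there (Ab-C-Eb) is major, so it is V.
The scale of Eb major is Eb F G Ab Bb C D; Ab is degree 4, and the triad built there (Ab-C-Eb) is major, so it is IV.

V in Db major; IV in Eb major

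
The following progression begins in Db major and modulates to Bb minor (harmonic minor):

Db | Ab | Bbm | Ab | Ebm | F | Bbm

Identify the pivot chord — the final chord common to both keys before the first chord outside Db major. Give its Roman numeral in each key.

Ebm — ii in Db major, iv in Bb minor

Chords diatonic to Db major: Db, Ebm, Fm, Gb, Ab, Bbm, Cdim.
Reading the progression, the first chord not in that set is F, so the modulation leaves Db major there.
The chord immediately before F is Ebm, which is diatonic to both keys: ii in Db major and iv in Bb minor.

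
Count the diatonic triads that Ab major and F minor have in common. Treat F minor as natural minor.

Diatonic triads of Ab major: Ab (I), Bbm (ii), Cm (iii), Db (IV), Eb (V), Fm (vi), Gdim (vii°).
Diatonic triads of F minor (natural minor): Fm (i), Gdim (ii°), Ab (III), Bbm (iv), Cm (v), Db (VI), Eb (VII).
Matching root and quality in both lists: Ab, Bbm, Cm, Db, Eb, Fm, Gdim.
That gives 7 common triads.

7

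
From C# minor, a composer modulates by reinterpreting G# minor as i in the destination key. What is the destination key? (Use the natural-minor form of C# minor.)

The numeral i denotes a minor triad on scale degree 1. With G# on degree 1, the tonic of the new key is G#.
Degree 1 carries a minor triad in minor keys, so the destination is G# minor.
Check: the diatonic triads of G# minor (natural minor) are G#m (i), A#dim (ii°), B (III), C#m (iv), D#m (v), E (VI), F# (VII) — G# minor is indeed i.

G# minor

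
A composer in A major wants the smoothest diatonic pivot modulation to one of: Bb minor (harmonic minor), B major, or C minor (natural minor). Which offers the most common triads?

Triads of A major: A major (I), B minor (ii), C# minor (iii), D major (IV), E major (V), F# minor (vi), G# diminished (vii°).
Bb minor (harmonic minor) shares 0: none.
B major shares 2: C#m, E.
C minor (natural minor) shares 0: none.
The most common triads (2) are shared with B major.

B major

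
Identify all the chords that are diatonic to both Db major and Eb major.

Triads in Db major: Db major (I), Eb minor (ii), F minor (iii), Gb major (IV), Ab major (V), Bb minor (vi), C diminished (vii°).
Triads in Eb major: Eb major (I), F minor (ii), G minor (iii), Ab major (IV), Bb major (V), C minor (vi), D diminished (vii°).
Shared triads with their functions: F minor (iii in Db major, ii in Eb major); Ab major (V in Db major, IV in Eb major).

Fm, Ab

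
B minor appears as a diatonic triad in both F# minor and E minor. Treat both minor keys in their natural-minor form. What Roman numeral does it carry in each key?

The scale of F# minor (natural minor) is F# G# A B C# D E; B is degree 4, and the triad built there (B-D-F#) is minor, so it is iv.
The scale of E minor (natural minor) is E F# G A B C D; B is degree 5, and the triad built there (B-D-F#) is minor, so it is v.

iv in F# minor; v in E minor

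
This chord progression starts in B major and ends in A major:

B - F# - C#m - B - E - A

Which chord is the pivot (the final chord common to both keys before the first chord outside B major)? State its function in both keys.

Chords diatonic to B major: B, C#m, D#m, E, F#, G#m, A#dim.
Reading the progression, the first chord not in that set is A, so the modulation leaves B major there.
The chord immediately before A is E, which is diatonic to both keys: IV in B major and V in A major.

E — IV in B major, V in A major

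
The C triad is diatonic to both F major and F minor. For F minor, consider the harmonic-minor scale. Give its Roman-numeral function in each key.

V in F major; V in F minor

The scale of F major is F G A Bb C D E; C is degree 5, and the triad built there (C-E-G) is major, so it is V.
The scale of F minor (harmonic minor) is F G Ab Bb C Db E; C is degree 5, and the triad built there (C-E-G) is major, so it is V.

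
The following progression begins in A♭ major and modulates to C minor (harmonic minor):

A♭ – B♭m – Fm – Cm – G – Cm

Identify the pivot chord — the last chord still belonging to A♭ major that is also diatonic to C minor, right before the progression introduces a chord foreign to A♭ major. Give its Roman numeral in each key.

Cm — iii in A♭ major, i in C minor

Chords diatonic to A♭ major: A♭, B♭m, Cm, D♭, E♭, Fm, Gdim.
Reading the progression, the first chord not in that set is G, so the modulation leaves A♭ major there.
The chord immediately before G is Cm, which is diatonic to both keys: iii in A♭ major and i in C minor.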